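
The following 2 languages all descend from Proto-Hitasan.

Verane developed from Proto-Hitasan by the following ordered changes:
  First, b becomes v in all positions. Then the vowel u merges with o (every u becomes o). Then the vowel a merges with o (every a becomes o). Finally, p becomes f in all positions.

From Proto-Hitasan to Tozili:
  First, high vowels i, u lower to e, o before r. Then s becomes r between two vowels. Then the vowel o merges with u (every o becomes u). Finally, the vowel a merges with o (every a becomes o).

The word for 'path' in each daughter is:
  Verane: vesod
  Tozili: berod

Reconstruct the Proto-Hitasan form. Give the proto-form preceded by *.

*besad

Position 1: Verane has v, Tozili has b. Tozili preserves b here (none of its changes turn any other segment into b), so the proto-segment is *b.
Position 3: Verane has s, Tozili has r. Verane preserves s here (none of its changes turn any other segment into s), so the proto-segment is *s.
Position 4: Verane has o, Tozili has o. In Tozili, o can only continue *a, so the proto-segment is *a.
Verify the candidate proto-form against each daughter:
Verane: *besad
  besad → vesad   [unconditioned shift]
  vesad (rule 2 does not apply)
  vesad → vesod   [vowel merger]
  vesod (rule 4 does not apply)
  giving Verane vesod.
Tozili: *besad > berad > berod  (by rhotacism, vowel merger)
No other proto-form is consistent with every reflex, so the reconstruction is *besad.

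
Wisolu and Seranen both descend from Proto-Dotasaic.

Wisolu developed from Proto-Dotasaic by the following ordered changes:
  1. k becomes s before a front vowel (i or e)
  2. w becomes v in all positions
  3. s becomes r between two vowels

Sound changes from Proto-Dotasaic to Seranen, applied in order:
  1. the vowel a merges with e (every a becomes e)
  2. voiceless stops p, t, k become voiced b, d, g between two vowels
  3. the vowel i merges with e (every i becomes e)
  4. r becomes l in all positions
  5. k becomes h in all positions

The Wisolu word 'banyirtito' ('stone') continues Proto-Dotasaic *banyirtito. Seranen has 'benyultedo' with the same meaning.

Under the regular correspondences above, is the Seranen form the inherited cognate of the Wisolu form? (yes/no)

no

Derive the expected Seranen reflex of *banyirtito:
Seranen: start from *banyirtito.
  rule 1 (vowel merger): banyirtito → benyirtito
  rule 2 (intervocalic voicing): benyirtito → benyirtido
  rule 3 (vowel merger): benyirtido → benyertedo
  rule 4 (unconditioned shift): benyertedo → benyeltedo
  rule 5: no change — benyeltedo
  ⇒ Seranen benyeltedo
The regular Seranen reflex would be 'benyeltedo', but the attested form is 'benyultedo'. The correspondence is irregular, so they are not cognates (the Seranen form has a different source).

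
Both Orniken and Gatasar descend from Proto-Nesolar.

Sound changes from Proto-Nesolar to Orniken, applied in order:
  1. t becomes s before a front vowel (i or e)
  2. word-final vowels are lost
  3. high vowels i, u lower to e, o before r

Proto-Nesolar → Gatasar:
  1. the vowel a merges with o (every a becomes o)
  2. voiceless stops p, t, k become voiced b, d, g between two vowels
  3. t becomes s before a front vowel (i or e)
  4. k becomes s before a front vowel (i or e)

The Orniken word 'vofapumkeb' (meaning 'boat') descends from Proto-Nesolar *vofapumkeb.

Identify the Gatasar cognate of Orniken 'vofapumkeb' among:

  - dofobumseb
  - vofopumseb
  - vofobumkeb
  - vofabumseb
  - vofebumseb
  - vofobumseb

Gatasar: start from *vofapumkeb.
  rule 1 (vowel merger): vofapumkeb → vofopumkeb
  rule 2 (intervocalic voicing): vofopumkeb → vofobumkeb
  rule 3: no change — vofobumkeb
  rule 4 (palatalisation): vofobumkeb → vofobumseb
  ⇒ Gatasar vofobumseb

vofobumseb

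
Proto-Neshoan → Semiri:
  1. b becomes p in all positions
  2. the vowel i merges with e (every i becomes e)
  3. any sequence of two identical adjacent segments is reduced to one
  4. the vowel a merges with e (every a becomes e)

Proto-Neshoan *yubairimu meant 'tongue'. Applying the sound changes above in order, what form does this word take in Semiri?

Semiri: *yubairimu
  yubairimu → yupairimu   [unconditioned shift]
  yupairimu → yupaeremu   [vowel merger]
  yupaeremu (rule 3 does not apply)
  yupaeremu → yupeeremu   [vowel merger]
  giving Semiri yupeeremu.

yupeeremu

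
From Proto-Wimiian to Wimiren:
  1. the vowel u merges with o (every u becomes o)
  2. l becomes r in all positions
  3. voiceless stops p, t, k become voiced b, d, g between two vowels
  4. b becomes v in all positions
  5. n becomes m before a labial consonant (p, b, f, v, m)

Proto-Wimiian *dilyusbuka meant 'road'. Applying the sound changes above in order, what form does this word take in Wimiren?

diryosvoga

Wimiren: *dilyusbuka > dilyosboka > diryosboka > diryosboga > diryosvoga  (by vowel merger, unconditioned shift, intervocalic voicing, unconditioned shift)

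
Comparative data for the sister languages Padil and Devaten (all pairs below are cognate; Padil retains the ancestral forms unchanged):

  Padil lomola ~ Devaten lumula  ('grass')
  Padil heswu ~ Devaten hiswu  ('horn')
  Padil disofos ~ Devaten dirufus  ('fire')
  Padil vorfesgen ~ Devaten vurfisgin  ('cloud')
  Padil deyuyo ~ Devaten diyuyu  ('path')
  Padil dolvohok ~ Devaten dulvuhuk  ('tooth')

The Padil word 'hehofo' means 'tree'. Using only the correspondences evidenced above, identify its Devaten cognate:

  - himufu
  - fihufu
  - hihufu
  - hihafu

hihufu

heswu ~ hiswu, vorfesgen ~ vurfisgin — Padil e corresponds to Devaten i after a consonant, before a consonant other than r, m, n, p, b, f, v.
disofos ~ dirufus — Padil o corresponds to Devaten u after a consonant, before a labial obstruent.
deyuyo ~ diyuyu — Padil o corresponds to Devaten u word-finally.
Applying these to Padil 'hehofo':
  hehofo → hihofo   (e→i after a consonant, before a consonant other than r, m, n, p, b, f, v)
  hihofo → hihufo   (o→u after a consonant, before a labial obstruent)
  hihufo → hihufu   (o→u word-finally)
So the Devaten cognate is 'hihufu'.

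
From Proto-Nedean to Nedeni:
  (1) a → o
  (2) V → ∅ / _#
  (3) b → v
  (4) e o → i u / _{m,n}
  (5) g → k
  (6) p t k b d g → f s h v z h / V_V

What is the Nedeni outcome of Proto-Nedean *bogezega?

vohezek

Nedeni: start from *bogezega.
  rule 1 (vowel merger): bogezega → bogezego
  rule 2 (apocope): bogezego → bogezeg
  rule 3 (unconditioned shift): bogezeg → vogezeg
  rule 4: no change — vogezeg
  rule 5 (unconditioned shift): vogezeg → vokezek
  rule 6 (intervocalic lenition): vokezek → vohezek
  ⇒ Nedeni vohezek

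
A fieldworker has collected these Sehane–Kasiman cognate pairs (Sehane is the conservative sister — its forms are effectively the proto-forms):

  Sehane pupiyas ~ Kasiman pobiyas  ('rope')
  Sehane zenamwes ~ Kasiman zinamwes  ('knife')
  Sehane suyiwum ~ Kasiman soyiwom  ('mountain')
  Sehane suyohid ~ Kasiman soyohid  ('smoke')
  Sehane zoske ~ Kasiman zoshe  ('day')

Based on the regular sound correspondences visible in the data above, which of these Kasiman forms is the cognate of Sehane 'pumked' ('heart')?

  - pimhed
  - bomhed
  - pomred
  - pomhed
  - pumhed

suyiwum ~ soyiwom — Sehane u corresponds to Kasiman o after a consonant, before a nasal.
zoske ~ zoshe — Sehane k corresponds to Kasiman h after a consonant, before a front vowel.
Applying these to Sehane 'pumked':
  pumked → pomked   (u→o after a consonant, before a nasal)
  pomked → pomhed   (k→h after a consonant, before a front vowel)
So the Kasiman cognate is 'pomhed'.

pomhed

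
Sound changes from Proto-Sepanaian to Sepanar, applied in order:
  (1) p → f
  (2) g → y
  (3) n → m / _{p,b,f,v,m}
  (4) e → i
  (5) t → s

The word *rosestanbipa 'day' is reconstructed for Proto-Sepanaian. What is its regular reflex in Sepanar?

rosissambifa

Sepanar: *rosestanbipa > rosestanbifa > rosestambifa > rosistambifa > rosissambifa  (by unconditioned shift, nasal place assimilation, vowel merger, unconditioned shift)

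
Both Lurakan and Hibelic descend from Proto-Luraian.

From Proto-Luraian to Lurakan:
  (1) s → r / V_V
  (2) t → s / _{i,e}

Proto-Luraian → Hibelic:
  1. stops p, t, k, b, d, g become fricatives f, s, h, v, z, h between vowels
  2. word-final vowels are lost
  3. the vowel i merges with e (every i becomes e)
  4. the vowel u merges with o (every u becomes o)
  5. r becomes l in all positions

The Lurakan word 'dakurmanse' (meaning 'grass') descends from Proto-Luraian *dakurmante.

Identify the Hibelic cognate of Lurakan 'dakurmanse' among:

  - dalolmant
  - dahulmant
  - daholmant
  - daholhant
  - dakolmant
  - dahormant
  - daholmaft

daholmant

Hibelic: *dakurmante
  dakurmante → dahurmante   [intervocalic lenition]
  dahurmante → dahurmant   [apocope]
  dahurmant (rule 3 does not apply)
  dahurmant → dahormant   [vowel merger]
  dahormant → daholmant   [unconditioned shift]
  giving Hibelic daholmant.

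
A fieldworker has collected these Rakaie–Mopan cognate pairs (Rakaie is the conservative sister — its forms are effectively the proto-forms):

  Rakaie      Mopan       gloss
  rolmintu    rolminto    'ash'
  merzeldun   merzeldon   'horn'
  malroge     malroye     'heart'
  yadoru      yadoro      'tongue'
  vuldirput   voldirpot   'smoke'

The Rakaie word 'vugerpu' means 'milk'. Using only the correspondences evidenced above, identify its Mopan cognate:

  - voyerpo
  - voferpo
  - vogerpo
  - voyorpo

vuldirput ~ voldirpot — Rakaie u corresponds to Mopan o after a consonant, before a consonant other than r, m, n, p, b, f, v.
malroge ~ malroye — Rakaie g corresponds to Mopan y between vowels (before a front vowel).
rolmintu ~ rolminto, yadoru ~ yadoro — Rakaie u corresponds to Mopan o word-finally.
Applying these to Rakaie 'vugerpu':
  vugerpu → vogerpu   (u→o after a consonant, before a consonant other than r, m, n, p, b, f, v)
  vogerpu → voyerpu   (g→y between vowels (before a front vowel))
  voyerpu → voyerpo   (u→o word-finally)
So the Mopan cognate is 'voyerpo'.

voyerpo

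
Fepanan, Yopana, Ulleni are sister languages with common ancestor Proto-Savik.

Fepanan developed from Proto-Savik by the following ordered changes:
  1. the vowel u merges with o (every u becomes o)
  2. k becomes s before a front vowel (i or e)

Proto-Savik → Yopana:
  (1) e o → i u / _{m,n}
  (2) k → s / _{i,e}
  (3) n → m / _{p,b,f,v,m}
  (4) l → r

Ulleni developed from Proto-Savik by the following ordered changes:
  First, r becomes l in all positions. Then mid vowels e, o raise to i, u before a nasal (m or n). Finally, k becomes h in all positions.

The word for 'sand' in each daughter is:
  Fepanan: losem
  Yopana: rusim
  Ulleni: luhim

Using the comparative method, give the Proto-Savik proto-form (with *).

Position 2: Fepanan has o, Yopana has u, Ulleni has u. Taking the neighbouring segments as reconstructed: Fepanan o could go back to *o or *u; Yopana u can only go back to *u; Ulleni u can only go back to *u — the one source consistent with every daughter is *u.
Position 1: Fepanan has l, Yopana has r, Ulleni has l. Fepanan preserves l here (none of its changes turn any other segment into l), so the proto-segment is *l.
Position 3: Fepanan has s, Yopana has s, Ulleni has h. Taking the neighbouring segments as reconstructed: Fepanan s could go back to *k or *s; Yopana s could go back to *k or *s; Ulleni h could go back to *k or *h — the one source consistent with every daughter is *k.
This points to *lukem. Verify forward in each daughter:
Fepanan: start from *lukem.
  rule 1 (vowel merger): lukem → lokem
  rule 2 (palatalisation): lokem → losem
  ⇒ Fepanan losem
Yopana: *lukem > lukim > lusim > rusim  (by pre-nasal raising, palatalisation, unconditioned shift)
Ulleni: start from *lukem.
  rule 1: no change — lukem
  rule 2 (pre-nasal raising): lukem → lukim
  rule 3 (unconditioned shift): lukim → luhim
  ⇒ Ulleni luhim
*lukem is the unique common source.

*lukem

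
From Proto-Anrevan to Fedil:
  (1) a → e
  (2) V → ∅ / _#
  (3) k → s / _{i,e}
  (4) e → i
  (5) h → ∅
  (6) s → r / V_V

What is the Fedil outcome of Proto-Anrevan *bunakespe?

Fedil: *bunakespe
  bunakespe → bunekespe   [vowel merger]
  bunekespe → bunekesp   [apocope]
  bunekesp → bunesesp   [palatalisation]
  bunesesp → bunisisp   [vowel merger]
  bunisisp (rule 5 does not apply)
  bunisisp → bunirisp   [rhotacism]
  giving Fedil bunirisp.

bunirisp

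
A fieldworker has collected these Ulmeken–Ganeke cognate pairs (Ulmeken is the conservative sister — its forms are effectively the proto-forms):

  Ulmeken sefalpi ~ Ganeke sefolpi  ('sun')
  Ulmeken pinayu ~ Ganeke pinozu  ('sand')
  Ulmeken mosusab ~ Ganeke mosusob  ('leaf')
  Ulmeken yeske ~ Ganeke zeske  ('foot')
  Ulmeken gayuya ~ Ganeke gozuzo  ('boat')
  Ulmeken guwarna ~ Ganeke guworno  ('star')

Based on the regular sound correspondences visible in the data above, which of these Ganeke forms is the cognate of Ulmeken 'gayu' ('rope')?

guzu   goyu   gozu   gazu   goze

sefalpi ~ sefolpi, pinayu ~ pinozu — Ulmeken a corresponds to Ganeke o after a consonant, before a consonant other than r, m, n, p, b, f, v.
pinayu ~ pinozu, gayuya ~ gozuzo — Ulmeken y corresponds to Ganeke z between vowels (before a back vowel).
Applying these to Ulmeken 'gayu':
  gayu → goyu   (a→o after a consonant, before a consonant other than r, m, n, p, b, f, v)
  goyu → gozu   (y→z between vowels (before a back vowel))
So the Ganeke cognate is 'gozu'.

gozu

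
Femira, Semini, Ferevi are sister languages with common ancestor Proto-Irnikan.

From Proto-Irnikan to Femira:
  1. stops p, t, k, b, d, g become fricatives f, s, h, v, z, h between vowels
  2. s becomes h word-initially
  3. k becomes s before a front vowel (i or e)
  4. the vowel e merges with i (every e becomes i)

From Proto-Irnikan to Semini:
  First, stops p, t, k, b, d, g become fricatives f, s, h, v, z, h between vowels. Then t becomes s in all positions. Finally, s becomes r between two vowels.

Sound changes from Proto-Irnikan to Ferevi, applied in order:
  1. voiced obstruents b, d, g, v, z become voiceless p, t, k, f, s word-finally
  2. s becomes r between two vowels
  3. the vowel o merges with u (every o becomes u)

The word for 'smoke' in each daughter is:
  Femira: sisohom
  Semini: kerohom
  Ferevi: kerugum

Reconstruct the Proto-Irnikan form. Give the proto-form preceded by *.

*kesogom

Position 6: Femira has o, Semini has o, Ferevi has u. Femira preserves o here (none of its changes turn any other segment into o), so the proto-segment is *o.
Position 5: Femira has h, Semini has h, Ferevi has g. Ferevi preserves g here (none of its changes turn any other segment into g), so the proto-segment is *g.
Position 4: Femira has o, Semini has o, Ferevi has u. Femira preserves o here (none of its changes turn any other segment into o), so the proto-segment is *o.
This points to *kesogom. Verify forward in each daughter:
Femira: *kesogom > kesohom > sesohom > sisohom  (by intervocalic lenition, palatalisation, vowel merger)
Semini: *kesogom
  kesogom → kesohom   [intervocalic lenition]
  kesohom (rule 2 does not apply)
  kesohom → kerohom   [rhotacism]
  giving Semini kerohom.
Ferevi: *kesogom
  kesogom (rule 1 does not apply)
  kesogom → kerogom   [rhotacism]
  kerogom → kerugum   [vowel merger]
  giving Ferevi kerugum.
No other proto-form is consistent with every reflex, so the reconstruction is *kesogom.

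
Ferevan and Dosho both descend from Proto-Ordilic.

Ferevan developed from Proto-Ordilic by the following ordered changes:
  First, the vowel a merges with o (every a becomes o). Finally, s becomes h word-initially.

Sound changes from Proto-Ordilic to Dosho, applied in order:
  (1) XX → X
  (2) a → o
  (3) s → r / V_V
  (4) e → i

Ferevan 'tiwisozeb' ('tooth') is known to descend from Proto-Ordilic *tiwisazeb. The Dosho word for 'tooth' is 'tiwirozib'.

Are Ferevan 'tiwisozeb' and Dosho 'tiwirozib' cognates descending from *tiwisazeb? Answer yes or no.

yes

Derive the expected Dosho reflex of *tiwisazeb:
Dosho: *tiwisazeb
  tiwisazeb (rule 1 does not apply)
  tiwisazeb → tiwisozeb   [vowel merger]
  tiwisozeb → tiwirozeb   [rhotacism]
  tiwirozeb → tiwirozib   [vowel merger]
  giving Dosho tiwirozib.
Dosho 'tiwirozib' matches the regular reflex exactly, so the pair is cognate.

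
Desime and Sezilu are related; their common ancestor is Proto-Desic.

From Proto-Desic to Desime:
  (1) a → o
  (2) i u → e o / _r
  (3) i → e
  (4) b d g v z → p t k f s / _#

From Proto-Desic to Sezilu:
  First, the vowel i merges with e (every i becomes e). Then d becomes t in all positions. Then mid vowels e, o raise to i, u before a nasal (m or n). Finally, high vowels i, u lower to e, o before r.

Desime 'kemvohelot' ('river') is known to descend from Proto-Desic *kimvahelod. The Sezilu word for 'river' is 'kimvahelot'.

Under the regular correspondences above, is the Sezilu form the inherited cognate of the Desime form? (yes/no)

yes

Derive the expected Sezilu reflex of *kimvahelod:
Sezilu: *kimvahelod
  kimvahelod → kemvahelod   [vowel merger]
  kemvahelod → kemvahelot   [unconditioned shift]
  kemvahelot → kimvahelot   [pre-nasal raising]
  kimvahelot (rule 4 does not apply)
  giving Sezilu kimvahelot.
Sezilu 'kimvahelot' matches the regular reflex exactly, so the pair is cognate.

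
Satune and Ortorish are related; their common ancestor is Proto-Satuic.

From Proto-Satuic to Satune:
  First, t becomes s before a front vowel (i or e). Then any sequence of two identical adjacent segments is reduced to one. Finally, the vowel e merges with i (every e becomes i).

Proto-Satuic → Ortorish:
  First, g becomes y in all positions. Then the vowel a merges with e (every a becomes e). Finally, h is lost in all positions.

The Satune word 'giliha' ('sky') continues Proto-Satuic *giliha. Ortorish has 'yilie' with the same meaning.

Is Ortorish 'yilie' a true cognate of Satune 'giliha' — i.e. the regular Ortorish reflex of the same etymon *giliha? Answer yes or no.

yes

Derive the expected Ortorish reflex of *giliha:
Ortorish: start from *giliha.
  rule 1 (unconditioned shift): giliha → yiliha
  rule 2 (vowel merger): yiliha → yilihe
  rule 3 (h-loss): yilihe → yilie
  ⇒ Ortorish yilie
Ortorish 'yilie' matches the regular reflex exactly, so the pair is cognate.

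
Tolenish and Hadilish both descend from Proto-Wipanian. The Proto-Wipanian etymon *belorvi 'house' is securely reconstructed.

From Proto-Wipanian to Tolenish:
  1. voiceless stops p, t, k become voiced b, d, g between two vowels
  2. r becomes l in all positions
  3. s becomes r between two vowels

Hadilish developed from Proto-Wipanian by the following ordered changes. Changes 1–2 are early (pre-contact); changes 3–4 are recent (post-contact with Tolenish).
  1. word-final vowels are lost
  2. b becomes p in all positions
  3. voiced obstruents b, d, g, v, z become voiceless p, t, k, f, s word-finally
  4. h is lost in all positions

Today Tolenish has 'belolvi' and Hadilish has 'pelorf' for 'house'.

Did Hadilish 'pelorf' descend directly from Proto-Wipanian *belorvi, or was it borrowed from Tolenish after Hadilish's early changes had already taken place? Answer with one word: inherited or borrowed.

inherited

If inherited, *belorvi would pass through all of Hadilish's changes:
Hadilish: *belorvi > belorv > pelorv > pelorf  (by apocope, unconditioned shift, final devoicing)
If borrowed from Tolenish 'belolvi' after the early changes, it would undergo only the recent ones:
  rule 3 (final devoicing): no change (belolvi)
  rule 4 (h-loss): no change (belolvi)
  ⇒ as a loan: belolvi
Hadilish 'pelorf' matches the inherited outcome exactly, so it is an inherited cognate, not a loan.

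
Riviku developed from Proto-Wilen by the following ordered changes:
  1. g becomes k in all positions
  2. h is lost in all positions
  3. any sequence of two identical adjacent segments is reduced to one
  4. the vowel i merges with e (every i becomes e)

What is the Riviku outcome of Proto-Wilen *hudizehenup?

udezenup

Riviku: start from *hudizehenup.
  rule 1: no change — hudizehenup
  rule 2 (h-loss): hudizehenup → udizeenup
  rule 3 (degemination): udizeenup → udizenup
  rule 4 (vowel merger): udizenup → udezenup
  ⇒ Riviku udezenup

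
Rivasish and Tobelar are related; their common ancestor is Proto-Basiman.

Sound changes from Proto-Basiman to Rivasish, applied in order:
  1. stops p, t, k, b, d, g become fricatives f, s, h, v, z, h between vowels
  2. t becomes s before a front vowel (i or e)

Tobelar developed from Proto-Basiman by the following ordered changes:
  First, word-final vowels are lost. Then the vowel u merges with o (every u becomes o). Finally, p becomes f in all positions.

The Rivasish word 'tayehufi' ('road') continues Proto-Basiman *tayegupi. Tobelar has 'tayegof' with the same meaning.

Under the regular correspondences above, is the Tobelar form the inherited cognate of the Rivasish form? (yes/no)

Derive the expected Tobelar reflex of *tayegupi:
Tobelar: *tayegupi
  tayegupi → tayegup   [apocope]
  tayegup → tayegop   [vowel merger]
  tayegop → tayegof   [unconditioned shift]
  giving Tobelar tayegof.
Tobelar 'tayegof' matches the regular reflex exactly, so the pair is cognate.

yes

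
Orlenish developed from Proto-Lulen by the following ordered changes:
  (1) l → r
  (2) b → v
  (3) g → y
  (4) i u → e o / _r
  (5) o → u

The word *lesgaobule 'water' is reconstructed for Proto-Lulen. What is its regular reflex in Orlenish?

Orlenish: start from *lesgaobule.
  rule 1 (unconditioned shift): lesgaobule → resgaobure
  rule 2 (unconditioned shift): resgaobure → resgaovure
  rule 3 (unconditioned shift): resgaovure → resyaovure
  rule 4 (pre-rhotic lowering): resyaovure → resyaovore
  rule 5 (vowel merger): resyaovore → resyauvure
  ⇒ Orlenish resyauvure

resyauvure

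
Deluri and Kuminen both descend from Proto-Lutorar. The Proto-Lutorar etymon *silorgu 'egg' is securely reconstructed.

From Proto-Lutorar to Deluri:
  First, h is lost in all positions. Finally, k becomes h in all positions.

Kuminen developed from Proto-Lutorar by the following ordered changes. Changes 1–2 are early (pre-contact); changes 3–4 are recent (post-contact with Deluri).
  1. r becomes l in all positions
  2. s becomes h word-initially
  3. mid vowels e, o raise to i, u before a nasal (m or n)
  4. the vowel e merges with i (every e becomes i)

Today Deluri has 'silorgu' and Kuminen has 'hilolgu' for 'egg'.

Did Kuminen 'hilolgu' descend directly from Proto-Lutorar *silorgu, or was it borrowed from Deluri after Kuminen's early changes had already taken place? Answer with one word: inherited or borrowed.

If inherited, *silorgu would pass through all of Kuminen's changes:
Kuminen: *silorgu > silolgu > hilolgu  (by unconditioned shift, debuccalisation)
If borrowed from Deluri 'silorgu' after the early changes, it would undergo only the recent ones:
  rule 3 (pre-nasal raising): no change (silorgu)
  rule 4 (vowel merger): no change (silorgu)
  ⇒ as a loan: silorgu
Kuminen 'hilolgu' matches the inherited outcome exactly, so it is an inherited cognate, not a loan.

inherited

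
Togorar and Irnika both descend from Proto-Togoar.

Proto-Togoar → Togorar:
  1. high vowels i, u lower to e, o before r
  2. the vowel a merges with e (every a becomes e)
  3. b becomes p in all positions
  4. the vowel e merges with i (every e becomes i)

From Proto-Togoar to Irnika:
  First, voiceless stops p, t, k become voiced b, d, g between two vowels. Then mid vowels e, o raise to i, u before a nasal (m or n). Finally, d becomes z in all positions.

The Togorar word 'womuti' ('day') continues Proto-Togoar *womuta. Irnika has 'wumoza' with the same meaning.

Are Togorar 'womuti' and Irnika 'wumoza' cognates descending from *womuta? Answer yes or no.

no

Derive the expected Irnika reflex of *womuta:
Irnika: *womuta > womuda > wumuda > wumuza  (by intervocalic voicing, pre-nasal raising, unconditioned shift)
The regular Irnika reflex would be 'wumuza', but the attested form is 'wumoza'. The correspondence is irregular, so they are not cognates (the Irnika form has a different source).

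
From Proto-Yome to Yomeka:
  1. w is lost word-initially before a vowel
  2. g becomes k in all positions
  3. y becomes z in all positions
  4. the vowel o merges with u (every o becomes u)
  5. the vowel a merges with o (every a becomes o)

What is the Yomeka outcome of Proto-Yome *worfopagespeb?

Yomeka: start from *worfopagespeb.
  rule 1 (glide loss): worfopagespeb → orfopagespeb
  rule 2 (unconditioned shift): orfopagespeb → orfopakespeb
  rule 3: no change — orfopakespeb
  rule 4 (vowel merger): orfopakespeb → urfupakespeb
  rule 5 (vowel merger): urfupakespeb → urfupokespeb
  ⇒ Yomeka urfupokespeb

urfupokespeb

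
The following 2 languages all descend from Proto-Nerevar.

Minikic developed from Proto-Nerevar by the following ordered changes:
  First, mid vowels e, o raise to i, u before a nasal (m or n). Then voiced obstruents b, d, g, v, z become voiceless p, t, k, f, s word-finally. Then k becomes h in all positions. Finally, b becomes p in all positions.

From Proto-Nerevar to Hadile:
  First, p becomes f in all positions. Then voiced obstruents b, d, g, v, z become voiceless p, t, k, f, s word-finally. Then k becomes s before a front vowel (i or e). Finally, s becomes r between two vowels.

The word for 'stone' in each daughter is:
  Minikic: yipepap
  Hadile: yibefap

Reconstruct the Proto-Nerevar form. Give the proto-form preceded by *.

*yibepab

Position 5: Minikic has p, Hadile has f. Taking the neighbouring segments as reconstructed: Minikic p could go back to *p or *b; Hadile f could go back to *p or *f — the one source consistent with every daughter is *p.
Position 3: Minikic has p, Hadile has b. Hadile preserves b here (none of its changes turn any other segment into b), so the proto-segment is *b.
This points to *yibepab. Verify forward in each daughter:
Minikic: start from *yibepab.
  rule 1: no change — yibepab
  rule 2 (final devoicing): yibepab → yibepap
  rule 3: no change — yibepap
  rule 4 (unconditioned shift): yibepap → yipepap
  ⇒ Minikic yipepap
Hadile: *yibepab
  yibepab → yibefab   [unconditioned shift]
  yibefab → yibefap   [final devoicing]
  yibefap (rule 3 does not apply)
  yibefap (rule 4 does not apply)
  giving Hadile yibefap.
*yibepab is the unique common source.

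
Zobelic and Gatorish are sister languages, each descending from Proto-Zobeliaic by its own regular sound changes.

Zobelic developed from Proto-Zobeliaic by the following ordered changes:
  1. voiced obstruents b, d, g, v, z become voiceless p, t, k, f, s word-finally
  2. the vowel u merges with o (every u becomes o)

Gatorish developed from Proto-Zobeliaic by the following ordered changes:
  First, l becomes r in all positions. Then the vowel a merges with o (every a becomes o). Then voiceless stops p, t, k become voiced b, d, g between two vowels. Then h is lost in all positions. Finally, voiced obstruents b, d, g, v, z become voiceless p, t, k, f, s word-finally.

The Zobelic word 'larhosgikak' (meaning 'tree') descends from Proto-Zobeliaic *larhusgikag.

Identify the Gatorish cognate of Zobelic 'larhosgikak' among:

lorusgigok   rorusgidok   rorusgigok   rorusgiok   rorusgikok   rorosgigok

Gatorish: start from *larhusgikag.
  rule 1 (unconditioned shift): larhusgikag → rarhusgikag
  rule 2 (vowel merger): rarhusgikag → rorhusgikog
  rule 3 (intervocalic voicing): rorhusgikog → rorhusgigog
  rule 4 (h-loss): rorhusgigog → rorusgigog
  rule 5 (final devoicing): rorusgigog → rorusgigok
  ⇒ Gatorish rorusgigok
The other candidates each miss or misapply at least one Gatorish change.

rorusgigok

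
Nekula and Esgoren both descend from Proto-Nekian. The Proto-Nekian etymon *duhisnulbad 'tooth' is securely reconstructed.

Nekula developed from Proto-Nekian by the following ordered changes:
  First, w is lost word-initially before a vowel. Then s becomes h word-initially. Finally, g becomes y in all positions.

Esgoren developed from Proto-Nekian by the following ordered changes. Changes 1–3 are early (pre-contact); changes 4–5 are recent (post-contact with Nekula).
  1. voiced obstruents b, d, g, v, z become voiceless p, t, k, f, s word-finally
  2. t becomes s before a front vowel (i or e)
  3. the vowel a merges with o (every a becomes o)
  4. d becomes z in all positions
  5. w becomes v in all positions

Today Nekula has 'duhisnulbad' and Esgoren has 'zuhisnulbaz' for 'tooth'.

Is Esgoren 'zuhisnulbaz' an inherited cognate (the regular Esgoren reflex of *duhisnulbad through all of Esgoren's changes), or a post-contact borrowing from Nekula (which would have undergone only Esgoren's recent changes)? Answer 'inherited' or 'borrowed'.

borrowed

If inherited, *duhisnulbad would pass through all of Esgoren's changes:
Esgoren: *duhisnulbad > duhisnulbat > duhisnulbot > zuhisnulbot  (by final devoicing, vowel merger, unconditioned shift)
If borrowed from Nekula 'duhisnulbad' after the early changes, it would undergo only the recent ones:
  rule 4 (unconditioned shift): duhisnulbad → zuhisnulbaz
  rule 5 (unconditioned shift): no change (zuhisnulbaz)
  ⇒ as a loan: zuhisnulbaz
Esgoren 'zuhisnulbaz' matches the loan outcome 'zuhisnulbaz', not the inherited 'zuhisnulbot' — it skipped the early Esgoren changes, so it was borrowed from Nekula.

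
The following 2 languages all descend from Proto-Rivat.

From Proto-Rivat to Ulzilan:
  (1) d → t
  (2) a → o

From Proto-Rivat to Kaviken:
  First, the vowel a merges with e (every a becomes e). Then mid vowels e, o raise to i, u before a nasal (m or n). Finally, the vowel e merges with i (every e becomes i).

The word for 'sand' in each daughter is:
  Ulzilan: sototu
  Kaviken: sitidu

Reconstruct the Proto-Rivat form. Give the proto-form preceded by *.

Position 5: Ulzilan has t, Kaviken has d. Kaviken preserves d here (none of its changes turn any other segment into d), so the proto-segment is *d.
Position 2: Ulzilan has o, Kaviken has i. Taking the neighbouring segments as reconstructed: Ulzilan o could go back to *a or *o; Kaviken i could go back to *a or *e or *i — the one source consistent with every daughter is *a.
This points to *satadu. Verify forward in each daughter:
Ulzilan: start from *satadu.
  rule 1 (unconditioned shift): satadu → satatu
  rule 2 (vowel merger): satatu → sototu
  ⇒ Ulzilan sototu
Kaviken: start from *satadu.
  rule 1 (vowel merger): satadu → setedu
  rule 2: no change — setedu
  rule 3 (vowel merger): setedu → sitidu
  ⇒ Kaviken sitidu
Only *satadu yields all of Ulzilan sototu, Kaviken sitidu.

*satadu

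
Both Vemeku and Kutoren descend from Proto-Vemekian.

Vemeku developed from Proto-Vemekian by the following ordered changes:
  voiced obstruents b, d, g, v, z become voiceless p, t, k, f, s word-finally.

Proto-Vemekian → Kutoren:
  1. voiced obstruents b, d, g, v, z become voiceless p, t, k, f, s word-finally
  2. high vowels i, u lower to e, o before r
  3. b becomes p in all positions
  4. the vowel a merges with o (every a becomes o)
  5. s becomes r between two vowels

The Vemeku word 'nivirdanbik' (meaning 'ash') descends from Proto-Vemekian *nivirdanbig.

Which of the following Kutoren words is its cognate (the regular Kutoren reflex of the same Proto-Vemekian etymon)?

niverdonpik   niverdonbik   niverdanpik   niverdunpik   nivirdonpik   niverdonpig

Kutoren: *nivirdanbig
  nivirdanbig → nivirdanbik   [final devoicing]
  nivirdanbik → niverdanbik   [pre-rhotic lowering]
  niverdanbik → niverdanpik   [unconditioned shift]
  niverdanpik → niverdonpik   [vowel merger]
  niverdonpik (rule 5 does not apply)
  giving Kutoren niverdonpik.

niverdonpik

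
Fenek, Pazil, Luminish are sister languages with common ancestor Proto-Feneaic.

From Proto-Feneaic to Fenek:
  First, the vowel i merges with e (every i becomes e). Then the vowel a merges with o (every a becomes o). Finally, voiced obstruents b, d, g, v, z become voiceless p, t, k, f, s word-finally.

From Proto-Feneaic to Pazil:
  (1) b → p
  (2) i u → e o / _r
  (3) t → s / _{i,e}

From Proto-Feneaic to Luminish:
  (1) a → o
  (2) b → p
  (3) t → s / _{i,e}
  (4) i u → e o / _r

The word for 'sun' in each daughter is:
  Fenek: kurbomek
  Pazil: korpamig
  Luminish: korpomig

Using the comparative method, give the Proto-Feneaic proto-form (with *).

*kurbamig

Position 2: Fenek has u, Pazil has o, Luminish has o. Fenek preserves u here (none of its changes turn any other segment into u), so the proto-segment is *u.
Position 8: Fenek has k, Pazil has g, Luminish has g. Pazil preserves g here (none of its changes turn any other segment into g), so the proto-segment is *g.
Position 5: Fenek has o, Pazil has a, Luminish has o. Pazil preserves a here (none of its changes turn any other segment into a), so the proto-segment is *a.
Verify the candidate proto-form against each daughter:
Fenek: start from *kurbamig.
  rule 1 (vowel merger): kurbamig → kurbameg
  rule 2 (vowel merger): kurbameg → kurbomeg
  rule 3 (final devoicing): kurbomeg → kurbomek
  ⇒ Fenek kurbomek
Pazil: *kurbamig
  kurbamig → kurpamig   [unconditioned shift]
  kurpamig → korpamig   [pre-rhotic lowering]
  korpamig (rule 3 does not apply)
  giving Pazil korpamig.
Luminish: start from *kurbamig.
  rule 1 (vowel merger): kurbamig → kurbomig
  rule 2 (unconditioned shift): kurbomig → kurpomig
  rule 3: no change — kurpomig
  rule 4 (pre-rhotic lowering): kurpomig → korpomig
  ⇒ Luminish korpomig
Only *kurbamig yields all of Fenek kurbomek, Pazil korpamig, Luminish korpomig.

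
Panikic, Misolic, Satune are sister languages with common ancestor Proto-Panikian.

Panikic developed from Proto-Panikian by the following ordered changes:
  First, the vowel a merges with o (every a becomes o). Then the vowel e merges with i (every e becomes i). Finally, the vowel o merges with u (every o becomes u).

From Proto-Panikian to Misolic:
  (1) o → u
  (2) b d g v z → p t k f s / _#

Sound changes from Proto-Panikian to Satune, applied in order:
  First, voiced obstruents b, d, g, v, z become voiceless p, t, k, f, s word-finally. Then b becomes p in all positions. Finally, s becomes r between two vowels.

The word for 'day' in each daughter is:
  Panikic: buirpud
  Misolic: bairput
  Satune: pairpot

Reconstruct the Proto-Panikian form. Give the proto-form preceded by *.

*bairpod

Position 7: Panikic has d, Misolic has t, Satune has t. Panikic preserves d here (none of its changes turn any other segment into d), so the proto-segment is *d.
Position 6: Panikic has u, Misolic has u, Satune has o. Satune preserves o here (none of its changes turn any other segment into o), so the proto-segment is *o.
This points to *bairpod. Verify forward in each daughter:
Panikic: *bairpod
  bairpod → boirpod   [vowel merger]
  boirpod (rule 2 does not apply)
  boirpod → buirpud   [vowel merger]
  giving Panikic buirpud.
Misolic: start from *bairpod.
  rule 1 (vowel merger): bairpod → bairpud
  rule 2 (final devoicing): bairpud → bairput
  ⇒ Misolic bairput
Satune: *bairpod > bairpot > pairpot  (by final devoicing, unconditioned shift)
*bairpod is the unique common source.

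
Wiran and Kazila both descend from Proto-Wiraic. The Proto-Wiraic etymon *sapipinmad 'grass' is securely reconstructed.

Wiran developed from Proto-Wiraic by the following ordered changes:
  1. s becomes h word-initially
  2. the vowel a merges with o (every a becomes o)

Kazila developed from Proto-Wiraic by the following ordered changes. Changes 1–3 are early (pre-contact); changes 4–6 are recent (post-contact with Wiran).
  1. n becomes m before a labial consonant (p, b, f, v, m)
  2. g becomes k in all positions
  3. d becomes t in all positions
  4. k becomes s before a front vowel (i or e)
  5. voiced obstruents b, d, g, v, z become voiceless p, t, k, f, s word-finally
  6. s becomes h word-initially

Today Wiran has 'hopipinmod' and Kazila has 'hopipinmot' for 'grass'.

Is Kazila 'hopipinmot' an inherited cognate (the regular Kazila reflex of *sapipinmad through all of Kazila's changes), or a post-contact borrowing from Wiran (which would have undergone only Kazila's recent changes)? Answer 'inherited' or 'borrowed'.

If inherited, *sapipinmad would pass through all of Kazila's changes:
Kazila: *sapipinmad
  sapipinmad → sapipimmad   [nasal place assimilation]
  sapipimmad (rule 2 does not apply)
  sapipimmad → sapipimmat   [unconditioned shift]
  sapipimmat (rule 4 does not apply)
  sapipimmat (rule 5 does not apply)
  sapipimmat → hapipimmat   [debuccalisation]
  giving Kazila hapipimmat.
If borrowed from Wiran 'hopipinmod' after the early changes, it would undergo only the recent ones:
  rule 4 (palatalisation): no change (hopipinmod)
  rule 5 (final devoicing): hopipinmod → hopipinmot
  rule 6 (debuccalisation): no change (hopipinmot)
  ⇒ as a loan: hopipinmot
Kazila 'hopipinmot' matches the loan outcome 'hopipinmot', not the inherited 'hapipimmat' — it skipped the early Kazila changes, so it was borrowed from Wiran.

borrowed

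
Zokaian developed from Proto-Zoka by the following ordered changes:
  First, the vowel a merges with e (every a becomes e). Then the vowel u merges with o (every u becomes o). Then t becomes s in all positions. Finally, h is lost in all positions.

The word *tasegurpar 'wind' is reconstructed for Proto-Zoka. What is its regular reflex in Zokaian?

sesegorper

Zokaian: *tasegurpar
  tasegurpar → tesegurper   [vowel merger]
  tesegurper → tesegorper   [vowel merger]
  tesegorper → sesegorper   [unconditioned shift]
  sesegorper (rule 4 does not apply)
  giving Zokaian sesegorper.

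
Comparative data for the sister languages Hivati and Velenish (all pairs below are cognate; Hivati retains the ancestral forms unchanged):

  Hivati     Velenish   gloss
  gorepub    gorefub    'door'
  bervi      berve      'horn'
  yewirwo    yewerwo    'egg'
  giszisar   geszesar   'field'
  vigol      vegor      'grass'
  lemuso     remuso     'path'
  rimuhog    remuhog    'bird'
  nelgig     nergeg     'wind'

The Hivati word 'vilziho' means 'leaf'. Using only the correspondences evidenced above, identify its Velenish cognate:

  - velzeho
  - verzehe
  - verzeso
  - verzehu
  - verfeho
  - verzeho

giszisar ~ geszesar, vigol ~ vegor — Hivati i corresponds to Velenish e after a consonant, before a consonant other than r, m, n, p, b, f, v.
nelgig ~ nergeg — Hivati l corresponds to Velenish r after a vowel, before a consonant other than r, m, n, p, b, f, v.
Applying these to Hivati 'vilziho':
  vilziho → velziho   (i→e after a consonant, before a consonant other than r, m, n, p, b, f, v)
  velziho → verziho   (l→r after a vowel, before a consonant other than r, m, n, p, b, f, v)
  verziho → verzeho   (i→e after a consonant, before a consonant other than r, m, n, p, b, f, v)
So the Velenish cognate is 'verzeho'.

verzeho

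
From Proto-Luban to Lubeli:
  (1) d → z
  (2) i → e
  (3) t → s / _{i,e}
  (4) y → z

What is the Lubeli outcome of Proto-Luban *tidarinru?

Lubeli: start from *tidarinru.
  rule 1 (unconditioned shift): tidarinru → tizarinru
  rule 2 (vowel merger): tizarinru → tezarenru
  rule 3 (palatalisation): tezarenru → sezarenru
  rule 4: no change — sezarenru
  ⇒ Lubeli sezarenru

sezarenru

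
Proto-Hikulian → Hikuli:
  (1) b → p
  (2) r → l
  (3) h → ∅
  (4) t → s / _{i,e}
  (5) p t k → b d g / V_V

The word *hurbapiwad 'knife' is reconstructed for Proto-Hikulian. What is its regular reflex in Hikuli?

Hikuli: *hurbapiwad
  hurbapiwad → hurpapiwad   [unconditioned shift]
  hurpapiwad → hulpapiwad   [unconditioned shift]
  hulpapiwad → ulpapiwad   [h-loss]
  ulpapiwad (rule 4 does not apply)
  ulpapiwad → ulpabiwad   [intervocalic voicing]
  giving Hikuli ulpabiwad.

ulpabiwad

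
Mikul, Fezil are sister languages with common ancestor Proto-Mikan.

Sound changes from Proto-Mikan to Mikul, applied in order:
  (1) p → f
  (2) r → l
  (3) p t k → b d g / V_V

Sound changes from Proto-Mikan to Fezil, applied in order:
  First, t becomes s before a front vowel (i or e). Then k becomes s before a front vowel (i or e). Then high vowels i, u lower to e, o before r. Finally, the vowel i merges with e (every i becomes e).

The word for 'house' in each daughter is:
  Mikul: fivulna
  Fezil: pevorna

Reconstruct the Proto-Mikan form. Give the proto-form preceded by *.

Position 4: Mikul has u, Fezil has o. Mikul preserves u here (none of its changes turn any other segment into u), so the proto-segment is *u.
Position 2: Mikul has i, Fezil has e. Mikul preserves i here (none of its changes turn any other segment into i), so the proto-segment is *i.
Position 5: Mikul has l, Fezil has r. Fezil preserves r here (none of its changes turn any other segment into r), so the proto-segment is *r.
This points to *pivurna. Verify forward in each daughter:
Mikul: start from *pivurna.
  rule 1 (unconditioned shift): pivurna → fivurna
  rule 2 (unconditioned shift): fivurna → fivulna
  rule 3: no change — fivulna
  ⇒ Mikul fivulna
Fezil: *pivurna > pivorna > pevorna  (by pre-rhotic lowering, vowel merger)
*pivurna is the unique common source.

*pivurna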